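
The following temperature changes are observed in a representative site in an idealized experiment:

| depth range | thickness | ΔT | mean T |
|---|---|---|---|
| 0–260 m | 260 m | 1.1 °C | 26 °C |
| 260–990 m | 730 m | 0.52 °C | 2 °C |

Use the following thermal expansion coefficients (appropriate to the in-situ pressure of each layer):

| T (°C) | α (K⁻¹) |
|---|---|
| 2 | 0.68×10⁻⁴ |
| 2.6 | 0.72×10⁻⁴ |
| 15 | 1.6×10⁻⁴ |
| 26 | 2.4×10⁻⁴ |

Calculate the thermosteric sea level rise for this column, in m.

Δh ≈ 0.0945 m

Layer 1 at 26 °C → α = 2.4×10⁻⁴ K⁻¹
Layer 2 at 2 °C → α = 0.68×10⁻⁴ K⁻¹
1.1 × 260 × 2.4×10⁻⁴ = 0.06864 m
260–990 m: 730 × 0.68×10⁻⁴ × 0.52 = 0.0258128 m
Δh = 0.06864 + 0.0258128 = 0.0944528 m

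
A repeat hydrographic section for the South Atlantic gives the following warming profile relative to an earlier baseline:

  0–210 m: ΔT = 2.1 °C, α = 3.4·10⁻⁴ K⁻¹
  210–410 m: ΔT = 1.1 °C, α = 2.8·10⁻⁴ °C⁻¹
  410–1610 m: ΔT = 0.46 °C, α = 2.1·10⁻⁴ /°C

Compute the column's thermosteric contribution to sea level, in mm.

330 mm of thermosteric rise

0–210 m: 3.4×10⁻⁴ × 210 × 2.1 = 0.14994 m
Layer 2: 1.1 × 2.8×10⁻⁴ × 200 = 0.06160 m
2.1×10⁻⁴ × 1200 × 0.46 = 0.11592 m
Δh = 0.14994 + 0.06160 + 0.11592 = 0.32746 m ≈ 330 mm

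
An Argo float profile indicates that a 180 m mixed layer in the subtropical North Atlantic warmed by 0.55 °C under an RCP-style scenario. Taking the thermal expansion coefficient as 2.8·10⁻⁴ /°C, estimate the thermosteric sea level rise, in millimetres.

27.7 mm of thermosteric rise

Δh = αΔT·H = 2.8×10⁻⁴ × 0.55 × 180 = 0.02772 m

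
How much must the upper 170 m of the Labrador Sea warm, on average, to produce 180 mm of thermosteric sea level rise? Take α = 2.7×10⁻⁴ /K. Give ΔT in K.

ΔT ≈ 3.92 K

ΔT = Δh/(αH) = 0.18 / (2.7×10⁻⁴ × 170) ≈ 3.922 K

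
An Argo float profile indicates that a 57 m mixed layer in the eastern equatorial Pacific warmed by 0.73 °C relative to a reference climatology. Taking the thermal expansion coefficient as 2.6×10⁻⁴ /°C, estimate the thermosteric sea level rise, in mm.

Δh = αΔT·H = 2.6×10⁻⁴ × 0.73 × 57 = 0.0108186 m

Δh = 10.8 mm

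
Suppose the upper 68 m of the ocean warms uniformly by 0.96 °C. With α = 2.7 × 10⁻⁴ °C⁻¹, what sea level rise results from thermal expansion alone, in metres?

Δh = αΔT·H = 2.7×10⁻⁴ × 0.96 × 68 = 0.0176256 m

about 0.018 m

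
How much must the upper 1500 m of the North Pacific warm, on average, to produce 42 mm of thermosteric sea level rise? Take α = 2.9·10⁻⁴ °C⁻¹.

ΔT = Δh/(αH) = 0.042 / (2.9×10⁻⁴ × 1500) ≈ 0.09655 K

about 0.0966 K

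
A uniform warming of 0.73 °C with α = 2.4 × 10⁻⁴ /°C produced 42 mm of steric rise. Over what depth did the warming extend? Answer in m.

240 m

H = Δh/(αΔT) = 0.042 / (2.4×10⁻⁴ × 0.73) ≈ 239.7 m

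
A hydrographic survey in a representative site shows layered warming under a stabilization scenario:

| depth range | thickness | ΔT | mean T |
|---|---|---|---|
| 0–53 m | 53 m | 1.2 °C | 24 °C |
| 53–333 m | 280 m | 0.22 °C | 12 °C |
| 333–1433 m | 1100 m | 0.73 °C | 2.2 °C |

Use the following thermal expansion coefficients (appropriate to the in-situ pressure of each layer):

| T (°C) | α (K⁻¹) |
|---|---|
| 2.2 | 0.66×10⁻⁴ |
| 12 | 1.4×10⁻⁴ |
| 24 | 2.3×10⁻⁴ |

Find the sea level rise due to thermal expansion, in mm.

about 76.3 mm

Layer 1 at 24 °C → α = 2.3×10⁻⁴ K⁻¹
Layer 2 at 12 °C → α = 1.4×10⁻⁴ K⁻¹
Layer 3 at 2.2 °C → α = 0.66×10⁻⁴ K⁻¹
0–53 m: 53 × 1.2 × 2.3×10⁻⁴ = 0.014628 m
280 × 1.4×10⁻⁴ × 0.22 = 0.008624 m
Layer 3: 1100 × 0.66×10⁻⁴ × 0.73 = 0.052998 m
Δh = 0.014628 + 0.008624 + 0.052998 = 0.07625 m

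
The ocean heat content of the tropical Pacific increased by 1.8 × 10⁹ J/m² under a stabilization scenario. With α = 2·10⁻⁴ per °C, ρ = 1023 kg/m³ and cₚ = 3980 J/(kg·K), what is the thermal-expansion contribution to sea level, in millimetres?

Δh = αQ/(ρcₚ) = 2×10⁻⁴ × 1.8×10⁹ / (1023 × 3980) ≈ 0.088419 m

about 88.4 mm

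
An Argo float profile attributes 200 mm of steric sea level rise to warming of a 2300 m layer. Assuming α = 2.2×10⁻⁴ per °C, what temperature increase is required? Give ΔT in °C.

about 0.40 °C

ΔT = Δh/(αH) = 0.2 / (2.2×10⁻⁴ × 2300) ≈ 0.3953 °C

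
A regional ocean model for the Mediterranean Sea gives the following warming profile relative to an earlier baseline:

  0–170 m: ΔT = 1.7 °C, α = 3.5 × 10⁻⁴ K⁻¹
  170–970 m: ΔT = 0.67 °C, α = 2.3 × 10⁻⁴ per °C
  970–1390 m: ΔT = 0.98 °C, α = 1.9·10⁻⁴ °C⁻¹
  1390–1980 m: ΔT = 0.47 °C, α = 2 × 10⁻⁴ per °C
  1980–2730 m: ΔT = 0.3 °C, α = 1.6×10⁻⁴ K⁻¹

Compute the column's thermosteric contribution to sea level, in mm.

1.7 × 170 × 3.5×10⁻⁴ = 0.10115 m
0.67 × 2.3×10⁻⁴ × 800 = 0.12328 m
970–1390 m: 1.9×10⁻⁴ × 0.98 × 420 = 0.078204 m
1390–1980 m: 0.47 × 590 × 2×10⁻⁴ = 0.05546 m
Layer 5: 1.6×10⁻⁴ × 0.3 × 750 = 0.03600 m
Δh = 0.10115 + 0.12328 + 0.078204 + 0.05546 + 0.03600 = 0.394094 m

394 mm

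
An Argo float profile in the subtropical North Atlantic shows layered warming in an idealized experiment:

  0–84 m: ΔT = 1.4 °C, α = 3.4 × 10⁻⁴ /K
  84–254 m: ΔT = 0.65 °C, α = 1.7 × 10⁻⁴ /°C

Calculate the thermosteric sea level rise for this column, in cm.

84 × 3.4×10⁻⁴ × 1.4 = 0.039984 m
1.7×10⁻⁴ × 0.65 × 170 = 0.018785 m
Δh = 0.039984 + 0.018785 = 0.058769 m

about 5.9 cm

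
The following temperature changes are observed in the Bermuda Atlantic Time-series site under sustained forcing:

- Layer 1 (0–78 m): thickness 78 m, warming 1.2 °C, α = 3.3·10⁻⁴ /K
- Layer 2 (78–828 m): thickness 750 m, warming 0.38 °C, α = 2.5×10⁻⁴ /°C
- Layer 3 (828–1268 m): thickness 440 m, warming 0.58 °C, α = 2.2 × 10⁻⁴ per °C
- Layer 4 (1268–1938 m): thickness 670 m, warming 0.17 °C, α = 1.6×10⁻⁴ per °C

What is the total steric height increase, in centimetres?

17.7 cm

Layer 1: 1.2 × 78 × 3.3×10⁻⁴ = 0.030888 m
750 × 2.5×10⁻⁴ × 0.38 = 0.07125 m
0.58 × 440 × 2.2×10⁻⁴ = 0.056144 m
Layer 4: 1.6×10⁻⁴ × 670 × 0.17 = 0.018224 m
Δh = 0.030888 + 0.07125 + 0.056144 + 0.018224 = 0.176506 m ≈ 17.7 cm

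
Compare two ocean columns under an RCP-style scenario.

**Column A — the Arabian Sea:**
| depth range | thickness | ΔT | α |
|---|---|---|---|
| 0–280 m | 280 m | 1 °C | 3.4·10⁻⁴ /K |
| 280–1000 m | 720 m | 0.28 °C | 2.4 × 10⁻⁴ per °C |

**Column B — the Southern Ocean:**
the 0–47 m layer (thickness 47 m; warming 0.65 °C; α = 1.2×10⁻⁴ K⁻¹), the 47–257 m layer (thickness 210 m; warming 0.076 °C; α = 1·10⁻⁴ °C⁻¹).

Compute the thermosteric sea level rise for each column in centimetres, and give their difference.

A 0–280 m: 1 × 280 × 3.4×10⁻⁴ = 0.09520 m
A 2.4×10⁻⁴ × 720 × 0.28 = 0.048384 m
A total: 0.143584 m
B 0–47 m: 47 × 0.65 × 1.2×10⁻⁴ = 0.003666 m
B 210 × 0.076 × 1×10⁻⁴ = 0.001596 m
B total: 0.005262 m
Difference: 0.143584 − 0.005262 = 0.138322 m

A: 14.4 cm; B: 0.526 cm; difference 13.8 cm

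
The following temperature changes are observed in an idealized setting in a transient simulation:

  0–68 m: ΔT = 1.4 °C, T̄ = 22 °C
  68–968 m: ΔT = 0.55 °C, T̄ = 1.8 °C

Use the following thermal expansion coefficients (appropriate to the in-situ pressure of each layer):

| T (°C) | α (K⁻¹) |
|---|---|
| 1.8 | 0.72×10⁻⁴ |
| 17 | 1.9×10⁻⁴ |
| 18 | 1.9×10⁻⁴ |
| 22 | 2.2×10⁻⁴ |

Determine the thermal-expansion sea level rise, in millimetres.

Layer 1 at 22 °C → α = 2.2×10⁻⁴ K⁻¹
Layer 2 at 1.8 °C → α = 0.72×10⁻⁴ K⁻¹
Layer 1: 1.4 × 68 × 2.2×10⁻⁴ = 0.020944 m
68–968 m: 0.55 × 900 × 0.72×10⁻⁴ = 0.03564 m
Δh = 0.020944 + 0.03564 = 0.056584 m ≈ 57 mm

Δh ≈ 57 mm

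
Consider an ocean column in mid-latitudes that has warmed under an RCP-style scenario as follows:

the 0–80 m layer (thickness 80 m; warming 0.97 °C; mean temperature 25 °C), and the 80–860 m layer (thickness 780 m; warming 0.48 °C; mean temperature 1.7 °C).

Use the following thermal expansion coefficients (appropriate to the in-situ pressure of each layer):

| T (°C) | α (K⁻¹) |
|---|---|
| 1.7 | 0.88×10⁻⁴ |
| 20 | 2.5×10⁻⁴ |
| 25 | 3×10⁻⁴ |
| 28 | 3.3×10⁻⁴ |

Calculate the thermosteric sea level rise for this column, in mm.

56.2 mm of thermosteric rise

Layer 1 at 25 °C → α = 3×10⁻⁴ K⁻¹
Layer 2 at 1.7 °C → α = 0.88×10⁻⁴ K⁻¹
Layer 1: 3×10⁻⁴ × 0.97 × 80 = 0.02328 m
0.48 × 0.88×10⁻⁴ × 780 = 0.0329472 m
Δh = 0.02328 + 0.0329472 = 0.0562272 m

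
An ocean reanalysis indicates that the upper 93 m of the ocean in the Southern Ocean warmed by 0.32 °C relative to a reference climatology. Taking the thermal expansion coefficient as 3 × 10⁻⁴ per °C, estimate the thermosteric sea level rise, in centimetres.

Δh = αΔT·H = 3×10⁻⁴ × 0.32 × 93 = 0.008928 m

Δh ≈ 0.893 cm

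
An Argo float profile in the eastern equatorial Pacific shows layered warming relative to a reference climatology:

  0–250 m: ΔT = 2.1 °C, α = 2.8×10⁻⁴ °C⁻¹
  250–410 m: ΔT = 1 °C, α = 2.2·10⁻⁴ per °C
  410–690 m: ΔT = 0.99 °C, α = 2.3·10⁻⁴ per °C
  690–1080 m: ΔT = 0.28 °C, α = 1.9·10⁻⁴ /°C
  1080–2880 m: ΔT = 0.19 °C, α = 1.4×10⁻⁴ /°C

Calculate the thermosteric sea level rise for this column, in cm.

about 31 cm

Layer 1: 2.8×10⁻⁴ × 2.1 × 250 = 0.14700 m
Layer 2: 2.2×10⁻⁴ × 1 × 160 = 0.03520 m
0.99 × 2.3×10⁻⁴ × 280 = 0.063756 m
690–1080 m: 0.28 × 390 × 1.9×10⁻⁴ = 0.020748 m
Layer 5: 0.19 × 1800 × 1.4×10⁻⁴ = 0.04788 m
Δh = 0.14700 + 0.03520 + 0.063756 + 0.020748 + 0.04788 = 0.314584 m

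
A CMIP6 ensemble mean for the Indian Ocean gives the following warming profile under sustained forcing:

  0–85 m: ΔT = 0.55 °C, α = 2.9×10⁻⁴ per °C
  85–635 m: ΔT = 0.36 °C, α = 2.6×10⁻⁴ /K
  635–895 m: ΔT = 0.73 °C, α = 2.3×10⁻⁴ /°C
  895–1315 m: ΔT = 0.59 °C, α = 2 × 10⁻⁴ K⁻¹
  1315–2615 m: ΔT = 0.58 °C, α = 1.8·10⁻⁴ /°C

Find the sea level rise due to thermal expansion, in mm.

about 294 mm

0–85 m: 2.9×10⁻⁴ × 0.55 × 85 = 0.0135575 m
85–635 m: 2.6×10⁻⁴ × 0.36 × 550 = 0.05148 m
635–895 m: 0.73 × 2.3×10⁻⁴ × 260 = 0.043654 m
0.59 × 420 × 2×10⁻⁴ = 0.04956 m
0.58 × 1300 × 1.8×10⁻⁴ = 0.13572 m
Δh = 0.0135575 + 0.05148 + 0.043654 + 0.04956 + 0.13572 = 0.2939715 m ≈ 294 mm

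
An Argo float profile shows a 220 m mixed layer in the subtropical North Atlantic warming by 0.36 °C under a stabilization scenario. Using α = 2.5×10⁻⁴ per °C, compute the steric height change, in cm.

1.98 cm of thermosteric rise

Δh = αΔT·H = 2.5×10⁻⁴ × 0.36 × 220 = 0.01980 m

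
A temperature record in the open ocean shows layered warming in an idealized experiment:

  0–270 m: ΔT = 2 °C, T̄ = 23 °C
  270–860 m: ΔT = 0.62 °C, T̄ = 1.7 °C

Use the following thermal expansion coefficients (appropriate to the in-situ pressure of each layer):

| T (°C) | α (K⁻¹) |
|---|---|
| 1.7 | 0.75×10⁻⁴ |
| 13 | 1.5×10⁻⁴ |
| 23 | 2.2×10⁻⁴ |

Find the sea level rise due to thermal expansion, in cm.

14.6 cm

Layer 1 at 23 °C → α = 2.2×10⁻⁴ K⁻¹
Layer 2 at 1.7 °C → α = 0.75×10⁻⁴ K⁻¹
Layer 1: 2 × 2.2×10⁻⁴ × 270 = 0.11880 m
Layer 2: 0.75×10⁻⁴ × 590 × 0.62 = 0.027435 m
Δh = 0.11880 + 0.027435 = 0.146235 m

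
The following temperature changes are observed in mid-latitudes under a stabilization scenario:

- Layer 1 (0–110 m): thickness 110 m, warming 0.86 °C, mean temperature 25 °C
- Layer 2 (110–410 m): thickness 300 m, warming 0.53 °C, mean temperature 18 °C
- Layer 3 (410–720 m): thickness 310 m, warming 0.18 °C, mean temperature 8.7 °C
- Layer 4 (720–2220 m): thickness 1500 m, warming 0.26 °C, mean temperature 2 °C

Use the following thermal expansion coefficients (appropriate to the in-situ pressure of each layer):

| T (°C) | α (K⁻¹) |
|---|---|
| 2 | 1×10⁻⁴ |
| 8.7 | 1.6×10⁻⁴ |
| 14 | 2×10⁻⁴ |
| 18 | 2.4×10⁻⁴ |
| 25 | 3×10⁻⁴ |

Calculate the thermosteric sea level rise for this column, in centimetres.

Layer 1 at 25 °C → α = 3×10⁻⁴ K⁻¹
Layer 2 at 18 °C → α = 2.4×10⁻⁴ K⁻¹
Layer 3 at 8.7 °C → α = 1.6×10⁻⁴ K⁻¹
Layer 4 at 2 °C → α = 1×10⁻⁴ K⁻¹
0–110 m: 3×10⁻⁴ × 110 × 0.86 = 0.02838 m
0.53 × 2.4×10⁻⁴ × 300 = 0.03816 m
Layer 3: 310 × 1.6×10⁻⁴ × 0.18 = 0.008928 m
Layer 4: 0.26 × 1500 × 1×10⁻⁴ = 0.03900 m
Δh = 0.02838 + 0.03816 + 0.008928 + 0.03900 = 0.114468 m ≈ 11.4 cm

11.4 cm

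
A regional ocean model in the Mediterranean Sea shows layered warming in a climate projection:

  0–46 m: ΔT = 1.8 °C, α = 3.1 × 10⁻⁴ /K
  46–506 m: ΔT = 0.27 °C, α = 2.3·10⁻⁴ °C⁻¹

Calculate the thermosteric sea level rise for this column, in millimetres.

3.1×10⁻⁴ × 46 × 1.8 = 0.025668 m
Layer 2: 2.3×10⁻⁴ × 460 × 0.27 = 0.028566 m
Δh = 0.025668 + 0.028566 = 0.054234 m

54.2 mm of thermosteric rise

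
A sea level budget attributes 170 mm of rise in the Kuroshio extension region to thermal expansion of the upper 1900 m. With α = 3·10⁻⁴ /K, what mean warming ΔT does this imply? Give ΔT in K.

ΔT = Δh/(αH) = 0.17 / (3×10⁻⁴ × 1900) ≈ 0.2982 K

0.298 K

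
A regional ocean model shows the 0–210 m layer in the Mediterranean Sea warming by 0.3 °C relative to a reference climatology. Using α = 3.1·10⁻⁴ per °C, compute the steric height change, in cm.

Δh = 1.95 cm

Δh = αΔT·H = 3.1×10⁻⁴ × 0.3 × 210 = 0.01953 m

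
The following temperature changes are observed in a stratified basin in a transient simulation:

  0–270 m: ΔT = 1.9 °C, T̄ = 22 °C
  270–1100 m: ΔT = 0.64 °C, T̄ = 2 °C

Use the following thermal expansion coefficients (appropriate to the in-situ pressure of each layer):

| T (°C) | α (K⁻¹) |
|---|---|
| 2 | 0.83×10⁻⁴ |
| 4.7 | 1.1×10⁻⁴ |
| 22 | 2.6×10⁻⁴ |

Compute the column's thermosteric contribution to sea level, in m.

0.177 m of thermosteric rise

Layer 1 at 22 °C → α = 2.6×10⁻⁴ K⁻¹
Layer 2 at 2 °C → α = 0.83×10⁻⁴ K⁻¹
270 × 2.6×10⁻⁴ × 1.9 = 0.13338 m
270–1100 m: 0.64 × 0.83×10⁻⁴ × 830 = 0.0440896 m
Δh = 0.13338 + 0.0440896 = 0.1774696 m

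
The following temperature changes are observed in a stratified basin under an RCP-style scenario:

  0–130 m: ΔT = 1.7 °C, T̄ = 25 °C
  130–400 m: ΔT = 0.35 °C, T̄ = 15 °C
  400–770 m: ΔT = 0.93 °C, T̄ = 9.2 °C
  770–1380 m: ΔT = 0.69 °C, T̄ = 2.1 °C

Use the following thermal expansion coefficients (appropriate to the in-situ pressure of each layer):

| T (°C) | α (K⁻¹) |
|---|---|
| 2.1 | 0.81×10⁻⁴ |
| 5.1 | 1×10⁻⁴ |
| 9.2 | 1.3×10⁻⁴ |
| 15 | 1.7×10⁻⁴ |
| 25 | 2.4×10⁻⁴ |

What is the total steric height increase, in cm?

14.8 cm

Layer 1 at 25 °C → α = 2.4×10⁻⁴ K⁻¹
Layer 2 at 15 °C → α = 1.7×10⁻⁴ K⁻¹
Layer 3 at 9.2 °C → α = 1.3×10⁻⁴ K⁻¹
Layer 4 at 2.1 °C → α = 0.81×10⁻⁴ K⁻¹
Layer 1: 130 × 2.4×10⁻⁴ × 1.7 = 0.05304 m
1.7×10⁻⁴ × 270 × 0.35 = 0.016065 m
Layer 3: 1.3×10⁻⁴ × 0.93 × 370 = 0.044733 m
0.69 × 610 × 0.81×10⁻⁴ = 0.0340929 m
Δh = 0.05304 + 0.016065 + 0.044733 + 0.0340929 = 0.1479309 m ≈ 14.8 cm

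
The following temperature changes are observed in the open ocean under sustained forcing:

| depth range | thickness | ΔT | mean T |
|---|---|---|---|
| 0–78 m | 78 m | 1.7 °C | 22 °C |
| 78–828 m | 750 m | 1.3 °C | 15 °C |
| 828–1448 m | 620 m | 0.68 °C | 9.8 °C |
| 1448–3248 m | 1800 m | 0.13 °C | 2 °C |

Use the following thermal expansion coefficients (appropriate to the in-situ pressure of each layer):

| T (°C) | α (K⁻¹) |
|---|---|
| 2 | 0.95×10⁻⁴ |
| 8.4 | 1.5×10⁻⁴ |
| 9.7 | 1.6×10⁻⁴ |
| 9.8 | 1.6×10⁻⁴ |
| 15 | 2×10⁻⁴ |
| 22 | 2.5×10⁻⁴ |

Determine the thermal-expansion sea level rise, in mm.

318 mm

Layer 1 at 22 °C → α = 2.5×10⁻⁴ K⁻¹
Layer 2 at 15 °C → α = 2×10⁻⁴ K⁻¹
Layer 3 at 9.8 °C → α = 1.6×10⁻⁴ K⁻¹
Layer 4 at 2 °C → α = 0.95×10⁻⁴ K⁻¹
0–78 m: 1.7 × 2.5×10⁻⁴ × 78 = 0.03315 m
750 × 1.3 × 2×10⁻⁴ = 0.19500 m
Layer 3: 0.68 × 620 × 1.6×10⁻⁴ = 0.067456 m
1448–3248 m: 1800 × 0.13 × 0.95×10⁻⁴ = 0.02223 m
Δh = 0.03315 + 0.19500 + 0.067456 + 0.02223 = 0.317836 m ≈ 318 mm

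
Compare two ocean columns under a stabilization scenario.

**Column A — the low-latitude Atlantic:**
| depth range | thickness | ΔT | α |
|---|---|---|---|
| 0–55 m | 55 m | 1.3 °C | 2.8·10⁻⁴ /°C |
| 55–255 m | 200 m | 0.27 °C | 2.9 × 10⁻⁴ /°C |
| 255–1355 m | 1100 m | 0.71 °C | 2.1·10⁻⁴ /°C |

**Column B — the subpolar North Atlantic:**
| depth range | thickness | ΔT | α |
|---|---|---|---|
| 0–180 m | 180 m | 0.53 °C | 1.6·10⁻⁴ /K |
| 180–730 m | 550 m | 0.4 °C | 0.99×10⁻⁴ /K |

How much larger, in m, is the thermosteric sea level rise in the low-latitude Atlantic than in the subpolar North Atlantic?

A 2.8×10⁻⁴ × 1.3 × 55 = 0.02002 m
A 2.9×10⁻⁴ × 200 × 0.27 = 0.01566 m
A Layer 3: 0.71 × 1100 × 2.1×10⁻⁴ = 0.16401 m
A total: 0.19969 m
B Layer 1: 0.53 × 180 × 1.6×10⁻⁴ = 0.015264 m
B Layer 2: 0.4 × 550 × 0.99×10⁻⁴ = 0.02178 m
B total: 0.037044 m
Difference: 0.19969 − 0.037044 = 0.162646 m

0.16 m larger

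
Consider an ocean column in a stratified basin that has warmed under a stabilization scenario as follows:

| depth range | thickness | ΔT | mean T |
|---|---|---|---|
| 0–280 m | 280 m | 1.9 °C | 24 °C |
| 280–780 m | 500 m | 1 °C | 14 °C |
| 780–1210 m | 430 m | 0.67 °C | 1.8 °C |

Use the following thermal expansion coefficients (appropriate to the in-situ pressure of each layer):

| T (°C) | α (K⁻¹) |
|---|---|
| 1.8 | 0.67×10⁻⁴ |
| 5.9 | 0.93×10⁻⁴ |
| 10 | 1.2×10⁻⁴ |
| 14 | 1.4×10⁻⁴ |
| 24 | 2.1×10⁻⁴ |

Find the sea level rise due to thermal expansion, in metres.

about 0.201 m

Layer 1 at 24 °C → α = 2.1×10⁻⁴ K⁻¹
Layer 2 at 14 °C → α = 1.4×10⁻⁴ K⁻¹
Layer 3 at 1.8 °C → α = 0.67×10⁻⁴ K⁻¹
Layer 1: 2.1×10⁻⁴ × 280 × 1.9 = 0.11172 m
Layer 2: 1 × 500 × 1.4×10⁻⁴ = 0.07000 m
Layer 3: 0.67 × 0.67×10⁻⁴ × 430 = 0.0193027 m
Δh = 0.11172 + 0.07000 + 0.0193027 = 0.2010227 m ≈ 0.201 m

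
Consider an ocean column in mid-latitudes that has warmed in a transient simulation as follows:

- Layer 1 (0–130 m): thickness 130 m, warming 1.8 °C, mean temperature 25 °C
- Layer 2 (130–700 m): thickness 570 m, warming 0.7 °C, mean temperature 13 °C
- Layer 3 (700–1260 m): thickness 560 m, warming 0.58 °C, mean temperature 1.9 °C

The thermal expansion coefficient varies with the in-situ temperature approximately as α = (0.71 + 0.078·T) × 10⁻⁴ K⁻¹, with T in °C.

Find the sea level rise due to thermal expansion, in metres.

Δh ≈ 0.159 m

Layer 1: α = (0.71 + 0.078×25)×10⁻⁴ = 2.66×10⁻⁴ K⁻¹
Layer 2: α = (0.71 + 0.078×13)×10⁻⁴ = 1.724×10⁻⁴ K⁻¹
Layer 3: α = (0.71 + 0.078×1.9)×10⁻⁴ = 0.8582×10⁻⁴ K⁻¹
2.66×10⁻⁴ × 1.8 × 130 = 0.062244 m
Layer 2: 0.7 × 570 × 1.724×10⁻⁴ = 0.0687876 m
Layer 3: 0.8582×10⁻⁴ × 0.58 × 560 = 0.027874336 m
Δh = 0.062244 + 0.0687876 + 0.027874336 = 0.158905936 m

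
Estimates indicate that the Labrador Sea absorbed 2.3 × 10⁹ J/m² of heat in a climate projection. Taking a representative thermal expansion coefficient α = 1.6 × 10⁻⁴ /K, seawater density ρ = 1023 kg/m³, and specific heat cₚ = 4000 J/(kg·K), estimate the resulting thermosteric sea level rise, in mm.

about 89.9 mm

Δh = αQ/(ρcₚ) = 1.6×10⁻⁴ × 2.3×10⁹ / (1023 × 4000) ≈ 0.089932 m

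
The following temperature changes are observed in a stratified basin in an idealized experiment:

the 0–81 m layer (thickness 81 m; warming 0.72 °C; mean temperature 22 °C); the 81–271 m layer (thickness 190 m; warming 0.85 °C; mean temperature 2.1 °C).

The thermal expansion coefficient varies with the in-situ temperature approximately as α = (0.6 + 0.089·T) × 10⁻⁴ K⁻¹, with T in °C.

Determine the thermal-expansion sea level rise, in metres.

about 0.0276 m

Layer 1: α = (0.6 + 0.089×22)×10⁻⁴ = 2.558×10⁻⁴ K⁻¹
Layer 2: α = (0.6 + 0.089×2.1)×10⁻⁴ = 0.7869×10⁻⁴ K⁻¹
Layer 1: 81 × 0.72 × 2.558×10⁻⁴ = 0.014918256 m
81–271 m: 0.85 × 0.7869×10⁻⁴ × 190 = 0.012708435 m
Δh = 0.014918256 + 0.012708435 = 0.027626691 m ≈ 0.0276 m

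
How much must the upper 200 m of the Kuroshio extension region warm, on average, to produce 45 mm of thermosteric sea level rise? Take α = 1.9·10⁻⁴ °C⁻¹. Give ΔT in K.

about 1.2 K

ΔT = Δh/(αH) = 0.045 / (1.9×10⁻⁴ × 200) ≈ 1.184 K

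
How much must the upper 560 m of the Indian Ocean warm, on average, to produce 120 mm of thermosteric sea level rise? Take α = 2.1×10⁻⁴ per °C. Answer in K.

ΔT ≈ 1.02 K

ΔT = Δh/(αH) = 0.12 / (2.1×10⁻⁴ × 560) ≈ 1.020 K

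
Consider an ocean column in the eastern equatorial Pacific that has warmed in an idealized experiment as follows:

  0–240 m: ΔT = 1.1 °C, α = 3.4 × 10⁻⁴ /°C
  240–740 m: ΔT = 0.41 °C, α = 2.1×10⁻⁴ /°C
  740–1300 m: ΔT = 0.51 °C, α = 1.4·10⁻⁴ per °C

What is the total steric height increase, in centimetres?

Δh ≈ 17.3 cm

0–240 m: 1.1 × 3.4×10⁻⁴ × 240 = 0.08976 m
2.1×10⁻⁴ × 0.41 × 500 = 0.04305 m
Layer 3: 0.51 × 1.4×10⁻⁴ × 560 = 0.039984 m
Δh = 0.08976 + 0.04305 + 0.039984 = 0.172794 m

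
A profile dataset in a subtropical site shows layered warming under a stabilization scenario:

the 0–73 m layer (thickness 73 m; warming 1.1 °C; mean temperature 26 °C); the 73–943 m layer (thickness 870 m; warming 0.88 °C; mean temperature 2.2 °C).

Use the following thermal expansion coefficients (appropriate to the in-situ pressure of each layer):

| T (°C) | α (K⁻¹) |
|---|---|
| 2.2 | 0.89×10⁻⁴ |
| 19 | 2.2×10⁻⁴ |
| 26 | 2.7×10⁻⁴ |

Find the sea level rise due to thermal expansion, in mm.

about 89.8 mm

Layer 1 at 26 °C → α = 2.7×10⁻⁴ K⁻¹
Layer 2 at 2.2 °C → α = 0.89×10⁻⁴ K⁻¹
0–73 m: 2.7×10⁻⁴ × 1.1 × 73 = 0.021681 m
870 × 0.89×10⁻⁴ × 0.88 = 0.0681384 m
Δh = 0.021681 + 0.0681384 = 0.0898194 m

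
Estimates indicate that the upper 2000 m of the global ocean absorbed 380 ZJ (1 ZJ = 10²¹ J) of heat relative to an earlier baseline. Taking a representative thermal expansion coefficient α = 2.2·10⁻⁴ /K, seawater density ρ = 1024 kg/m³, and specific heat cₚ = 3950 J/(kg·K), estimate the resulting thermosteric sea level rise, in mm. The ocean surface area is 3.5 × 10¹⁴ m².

59 mm of thermosteric rise

Per unit area: Q = 380×10²¹ / (3.5×10¹⁴) ≈ 1.086×10⁹ J/m²
Δh = αQ/(ρcₚ) = 2.2×10⁻⁴ × 1.086×10⁹ / (1024 × 3950) ≈ 0.059068 m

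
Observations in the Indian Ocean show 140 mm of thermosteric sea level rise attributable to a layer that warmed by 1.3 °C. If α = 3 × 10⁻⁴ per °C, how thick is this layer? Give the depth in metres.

359 m

H = Δh/(αΔT) = 0.14 / (3×10⁻⁴ × 1.3) ≈ 359.0 m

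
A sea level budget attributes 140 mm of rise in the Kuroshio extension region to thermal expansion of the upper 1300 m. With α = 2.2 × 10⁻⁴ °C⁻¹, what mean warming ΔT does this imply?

about 0.490 K

ΔT = Δh/(αH) = 0.14 / (2.2×10⁻⁴ × 1300) ≈ 0.4895 K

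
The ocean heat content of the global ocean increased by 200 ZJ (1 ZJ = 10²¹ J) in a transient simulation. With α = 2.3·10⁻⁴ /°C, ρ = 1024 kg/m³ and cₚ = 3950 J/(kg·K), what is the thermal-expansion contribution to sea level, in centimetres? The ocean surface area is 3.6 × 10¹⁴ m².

Per unit area: Q = 200×10²¹ / (3.6×10¹⁴) ≈ 5.556×10⁸ J/m²
Δh = αQ/(ρcₚ) = 2.3×10⁻⁴ × 5.556×10⁸ / (1024 × 3950) ≈ 0.031593 m

3.16 cm of thermosteric rise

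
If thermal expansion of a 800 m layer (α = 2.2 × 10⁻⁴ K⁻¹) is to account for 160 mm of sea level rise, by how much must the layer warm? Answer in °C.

0.909 °C

ΔT = Δh/(αH) = 0.16 / (2.2×10⁻⁴ × 800) ≈ 0.9091 °C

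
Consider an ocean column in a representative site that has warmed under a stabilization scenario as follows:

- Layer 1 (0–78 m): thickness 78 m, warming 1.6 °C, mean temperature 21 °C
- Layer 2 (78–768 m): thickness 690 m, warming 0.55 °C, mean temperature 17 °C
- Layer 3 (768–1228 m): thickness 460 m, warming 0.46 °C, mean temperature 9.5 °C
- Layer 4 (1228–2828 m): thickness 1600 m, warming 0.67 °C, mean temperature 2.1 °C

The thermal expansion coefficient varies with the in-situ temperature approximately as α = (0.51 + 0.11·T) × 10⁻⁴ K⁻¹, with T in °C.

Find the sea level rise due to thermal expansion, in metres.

Layer 1: α = (0.51 + 0.11×21)×10⁻⁴ = 2.82×10⁻⁴ K⁻¹
Layer 2: α = (0.51 + 0.11×17)×10⁻⁴ = 2.38×10⁻⁴ K⁻¹
Layer 3: α = (0.51 + 0.11×9.5)×10⁻⁴ = 1.555×10⁻⁴ K⁻¹
Layer 4: α = (0.51 + 0.11×2.1)×10⁻⁴ = 0.741×10⁻⁴ K⁻¹
0–78 m: 2.82×10⁻⁴ × 78 × 1.6 = 0.0351936 m
Layer 2: 0.55 × 2.38×10⁻⁴ × 690 = 0.090321 m
Layer 3: 0.46 × 460 × 1.555×10⁻⁴ = 0.0329038 m
1228–2828 m: 0.741×10⁻⁴ × 1600 × 0.67 = 0.0794352 m
Δh = 0.0351936 + 0.090321 + 0.0329038 + 0.0794352 = 0.2378536 m

Δh = 0.238 m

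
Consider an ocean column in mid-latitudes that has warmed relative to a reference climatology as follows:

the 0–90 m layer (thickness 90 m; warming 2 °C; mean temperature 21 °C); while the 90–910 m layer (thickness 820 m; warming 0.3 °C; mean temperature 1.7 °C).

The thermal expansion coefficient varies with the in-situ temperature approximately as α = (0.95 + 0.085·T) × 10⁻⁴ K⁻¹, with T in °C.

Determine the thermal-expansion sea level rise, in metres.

0.076 m of thermosteric rise

Layer 1: α = (0.95 + 0.085×21)×10⁻⁴ = 2.735×10⁻⁴ K⁻¹
Layer 2: α = (0.95 + 0.085×1.7)×10⁻⁴ = 1.0945×10⁻⁴ K⁻¹
Layer 1: 90 × 2 × 2.735×10⁻⁴ = 0.04923 m
Layer 2: 0.3 × 1.0945×10⁻⁴ × 820 = 0.0269247 m
Δh = 0.04923 + 0.0269247 = 0.0761547 m ≈ 0.076 m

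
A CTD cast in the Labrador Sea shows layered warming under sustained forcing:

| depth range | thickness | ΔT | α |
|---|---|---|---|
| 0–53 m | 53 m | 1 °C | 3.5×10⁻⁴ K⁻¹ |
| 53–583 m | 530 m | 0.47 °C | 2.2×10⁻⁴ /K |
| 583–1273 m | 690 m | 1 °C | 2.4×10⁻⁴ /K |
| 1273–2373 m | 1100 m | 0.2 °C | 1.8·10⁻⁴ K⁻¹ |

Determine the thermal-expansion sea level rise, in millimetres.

0–53 m: 53 × 3.5×10⁻⁴ × 1 = 0.01855 m
Layer 2: 2.2×10⁻⁴ × 0.47 × 530 = 0.054802 m
Layer 3: 2.4×10⁻⁴ × 1 × 690 = 0.16560 m
1.8×10⁻⁴ × 1100 × 0.2 = 0.03960 m
Δh = 0.01855 + 0.054802 + 0.16560 + 0.03960 = 0.278552 m ≈ 280 mm

280 mm of thermosteric rise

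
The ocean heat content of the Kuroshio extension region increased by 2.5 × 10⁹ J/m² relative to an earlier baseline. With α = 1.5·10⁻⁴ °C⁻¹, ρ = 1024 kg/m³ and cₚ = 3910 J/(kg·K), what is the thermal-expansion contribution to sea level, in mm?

Δh = αQ/(ρcₚ) = 1.5×10⁻⁴ × 2.5×10⁹ / (1024 × 3910) ≈ 0.09366 m

Δh ≈ 93.7 mm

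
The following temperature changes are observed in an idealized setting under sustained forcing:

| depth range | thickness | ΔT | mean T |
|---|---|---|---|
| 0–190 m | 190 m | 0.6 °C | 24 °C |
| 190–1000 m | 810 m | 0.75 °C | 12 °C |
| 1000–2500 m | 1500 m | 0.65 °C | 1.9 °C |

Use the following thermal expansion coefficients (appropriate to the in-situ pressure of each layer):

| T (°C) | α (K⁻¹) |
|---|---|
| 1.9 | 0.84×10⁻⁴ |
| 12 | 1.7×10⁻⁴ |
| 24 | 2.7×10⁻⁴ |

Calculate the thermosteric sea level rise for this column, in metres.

0.216 m

Layer 1 at 24 °C → α = 2.7×10⁻⁴ K⁻¹
Layer 2 at 12 °C → α = 1.7×10⁻⁴ K⁻¹
Layer 3 at 1.9 °C → α = 0.84×10⁻⁴ K⁻¹
Layer 1: 190 × 2.7×10⁻⁴ × 0.6 = 0.03078 m
0.75 × 810 × 1.7×10⁻⁴ = 0.103275 m
Layer 3: 0.84×10⁻⁴ × 0.65 × 1500 = 0.08190 m
Δh = 0.03078 + 0.103275 + 0.08190 = 0.215955 m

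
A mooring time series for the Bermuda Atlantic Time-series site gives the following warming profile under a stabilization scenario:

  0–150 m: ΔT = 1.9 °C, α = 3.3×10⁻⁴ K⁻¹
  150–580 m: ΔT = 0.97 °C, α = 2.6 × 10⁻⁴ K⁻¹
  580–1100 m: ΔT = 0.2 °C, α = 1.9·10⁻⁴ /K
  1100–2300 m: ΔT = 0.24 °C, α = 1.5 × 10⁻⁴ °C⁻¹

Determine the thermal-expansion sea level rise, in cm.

Layer 1: 3.3×10⁻⁴ × 150 × 1.9 = 0.09405 m
150–580 m: 2.6×10⁻⁴ × 0.97 × 430 = 0.108446 m
Layer 3: 0.2 × 1.9×10⁻⁴ × 520 = 0.01976 m
Layer 4: 1200 × 0.24 × 1.5×10⁻⁴ = 0.04320 m
Δh = 0.09405 + 0.108446 + 0.01976 + 0.04320 = 0.265456 m

Δh ≈ 26.5 cm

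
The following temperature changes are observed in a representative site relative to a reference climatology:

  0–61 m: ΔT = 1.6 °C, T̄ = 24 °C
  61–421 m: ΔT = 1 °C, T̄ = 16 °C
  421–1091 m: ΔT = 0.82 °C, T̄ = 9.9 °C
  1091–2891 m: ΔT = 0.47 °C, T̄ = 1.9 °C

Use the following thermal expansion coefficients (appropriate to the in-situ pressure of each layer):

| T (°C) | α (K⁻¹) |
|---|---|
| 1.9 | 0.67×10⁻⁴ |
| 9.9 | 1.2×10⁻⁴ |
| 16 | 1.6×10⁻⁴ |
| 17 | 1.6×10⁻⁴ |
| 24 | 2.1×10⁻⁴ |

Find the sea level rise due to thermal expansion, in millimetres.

Layer 1 at 24 °C → α = 2.1×10⁻⁴ K⁻¹
Layer 2 at 16 °C → α = 1.6×10⁻⁴ K⁻¹
Layer 3 at 9.9 °C → α = 1.2×10⁻⁴ K⁻¹
Layer 4 at 1.9 °C → α = 0.67×10⁻⁴ K⁻¹
1.6 × 61 × 2.1×10⁻⁴ = 0.020496 m
61–421 m: 1 × 1.6×10⁻⁴ × 360 = 0.05760 m
670 × 0.82 × 1.2×10⁻⁴ = 0.065928 m
Layer 4: 1800 × 0.67×10⁻⁴ × 0.47 = 0.056682 m
Δh = 0.020496 + 0.05760 + 0.065928 + 0.056682 = 0.200706 m

Δh ≈ 201 mm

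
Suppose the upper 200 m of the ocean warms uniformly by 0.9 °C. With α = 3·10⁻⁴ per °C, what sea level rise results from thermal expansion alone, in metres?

about 0.054 m

Δh = αΔT·H = 3×10⁻⁴ × 0.9 × 200 = 0.05400 m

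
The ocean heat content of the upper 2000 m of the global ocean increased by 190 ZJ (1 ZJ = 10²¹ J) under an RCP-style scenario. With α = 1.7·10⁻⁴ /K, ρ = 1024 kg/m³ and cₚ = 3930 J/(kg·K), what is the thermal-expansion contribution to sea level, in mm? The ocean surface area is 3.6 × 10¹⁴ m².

Per unit area: Q = 190×10²¹ / (3.6×10¹⁴) ≈ 5.278×10⁸ J/m²
Δh = αQ/(ρcₚ) = 1.7×10⁻⁴ × 5.278×10⁸ / (1024 × 3930) ≈ 0.022296 m

about 22.3 mm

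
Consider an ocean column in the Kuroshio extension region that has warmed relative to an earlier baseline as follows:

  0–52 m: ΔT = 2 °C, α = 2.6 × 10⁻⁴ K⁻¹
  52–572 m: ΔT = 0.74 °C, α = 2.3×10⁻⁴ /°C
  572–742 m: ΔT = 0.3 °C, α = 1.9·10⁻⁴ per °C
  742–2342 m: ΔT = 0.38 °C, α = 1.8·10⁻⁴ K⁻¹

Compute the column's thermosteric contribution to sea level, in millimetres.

Δh = 235 mm

2 × 52 × 2.6×10⁻⁴ = 0.02704 m
520 × 0.74 × 2.3×10⁻⁴ = 0.088504 m
Layer 3: 0.3 × 1.9×10⁻⁴ × 170 = 0.00969 m
1600 × 1.8×10⁻⁴ × 0.38 = 0.10944 m
Δh = 0.02704 + 0.088504 + 0.00969 + 0.10944 = 0.234674 m ≈ 235 mm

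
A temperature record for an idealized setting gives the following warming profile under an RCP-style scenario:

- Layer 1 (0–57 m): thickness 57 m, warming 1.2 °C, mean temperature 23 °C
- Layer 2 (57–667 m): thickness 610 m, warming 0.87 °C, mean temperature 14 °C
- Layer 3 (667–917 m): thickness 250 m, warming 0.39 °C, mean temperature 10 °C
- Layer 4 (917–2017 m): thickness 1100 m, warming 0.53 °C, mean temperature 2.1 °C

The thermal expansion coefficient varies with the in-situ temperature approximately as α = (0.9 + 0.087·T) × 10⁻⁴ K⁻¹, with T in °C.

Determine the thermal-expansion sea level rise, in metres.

Layer 1: α = (0.9 + 0.087×23)×10⁻⁴ = 2.901×10⁻⁴ K⁻¹
Layer 2: α = (0.9 + 0.087×14)×10⁻⁴ = 2.118×10⁻⁴ K⁻¹
Layer 3: α = (0.9 + 0.087×10)×10⁻⁴ = 1.77×10⁻⁴ K⁻¹
Layer 4: α = (0.9 + 0.087×2.1)×10⁻⁴ = 1.0827×10⁻⁴ K⁻¹
0–57 m: 57 × 2.901×10⁻⁴ × 1.2 = 0.01984284 m
57–667 m: 0.87 × 610 × 2.118×10⁻⁴ = 0.11240226 m
667–917 m: 0.39 × 1.77×10⁻⁴ × 250 = 0.0172575 m
917–2017 m: 0.53 × 1.0827×10⁻⁴ × 1100 = 0.06312141 m
Δh = 0.01984284 + 0.11240226 + 0.0172575 + 0.06312141 = 0.21262401 m ≈ 0.213 m

Δh ≈ 0.213 m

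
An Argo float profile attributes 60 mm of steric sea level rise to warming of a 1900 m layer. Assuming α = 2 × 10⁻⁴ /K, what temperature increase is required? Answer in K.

ΔT = Δh/(αH) = 0.06 / (2×10⁻⁴ × 1900) ≈ 0.1579 K

about 0.158 K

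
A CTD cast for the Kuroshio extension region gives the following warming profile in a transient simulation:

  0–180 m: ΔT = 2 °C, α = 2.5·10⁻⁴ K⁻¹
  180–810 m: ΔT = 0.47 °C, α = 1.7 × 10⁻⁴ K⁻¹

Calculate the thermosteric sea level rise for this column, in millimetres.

Layer 1: 2.5×10⁻⁴ × 180 × 2 = 0.09000 m
630 × 0.47 × 1.7×10⁻⁴ = 0.050337 m
Δh = 0.09000 + 0.050337 = 0.140337 m ≈ 140 mm

140 mm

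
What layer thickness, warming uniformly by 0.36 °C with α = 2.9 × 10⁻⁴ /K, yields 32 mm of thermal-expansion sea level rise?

about 310 m

H = Δh/(αΔT) = 0.032 / (2.9×10⁻⁴ × 0.36) ≈ 306.5 m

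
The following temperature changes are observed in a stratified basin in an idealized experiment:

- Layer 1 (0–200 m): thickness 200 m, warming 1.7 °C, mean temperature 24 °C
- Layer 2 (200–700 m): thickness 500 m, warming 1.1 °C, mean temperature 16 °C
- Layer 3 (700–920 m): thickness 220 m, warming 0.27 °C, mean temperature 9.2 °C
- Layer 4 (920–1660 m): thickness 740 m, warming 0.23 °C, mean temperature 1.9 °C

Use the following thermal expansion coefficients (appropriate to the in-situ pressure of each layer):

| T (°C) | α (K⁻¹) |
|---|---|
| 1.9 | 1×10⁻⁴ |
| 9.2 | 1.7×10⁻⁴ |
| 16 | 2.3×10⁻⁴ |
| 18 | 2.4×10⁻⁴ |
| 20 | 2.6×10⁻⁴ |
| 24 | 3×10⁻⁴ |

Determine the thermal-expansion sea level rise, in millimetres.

Δh = 256 mm

Layer 1 at 24 °C → α = 3×10⁻⁴ K⁻¹
Layer 2 at 16 °C → α = 2.3×10⁻⁴ K⁻¹
Layer 3 at 9.2 °C → α = 1.7×10⁻⁴ K⁻¹
Layer 4 at 1.9 °C → α = 1×10⁻⁴ K⁻¹
3×10⁻⁴ × 200 × 1.7 = 0.10200 m
1.1 × 2.3×10⁻⁴ × 500 = 0.12650 m
700–920 m: 220 × 0.27 × 1.7×10⁻⁴ = 0.010098 m
920–1660 m: 740 × 0.23 × 1×10⁻⁴ = 0.01702 m
Δh = 0.10200 + 0.12650 + 0.010098 + 0.01702 = 0.255618 m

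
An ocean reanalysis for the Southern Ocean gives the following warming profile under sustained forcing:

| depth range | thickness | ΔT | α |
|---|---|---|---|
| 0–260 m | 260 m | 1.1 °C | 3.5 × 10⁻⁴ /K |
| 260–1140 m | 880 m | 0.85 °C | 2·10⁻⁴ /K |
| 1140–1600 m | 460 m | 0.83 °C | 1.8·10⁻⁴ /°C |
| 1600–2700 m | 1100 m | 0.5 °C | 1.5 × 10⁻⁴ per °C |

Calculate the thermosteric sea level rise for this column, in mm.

Layer 1: 1.1 × 260 × 3.5×10⁻⁴ = 0.10010 m
0.85 × 2×10⁻⁴ × 880 = 0.14960 m
1.8×10⁻⁴ × 0.83 × 460 = 0.068724 m
1600–2700 m: 0.5 × 1100 × 1.5×10⁻⁴ = 0.08250 m
Δh = 0.10010 + 0.14960 + 0.068724 + 0.08250 = 0.400924 m ≈ 401 mm

Δh = 401 mm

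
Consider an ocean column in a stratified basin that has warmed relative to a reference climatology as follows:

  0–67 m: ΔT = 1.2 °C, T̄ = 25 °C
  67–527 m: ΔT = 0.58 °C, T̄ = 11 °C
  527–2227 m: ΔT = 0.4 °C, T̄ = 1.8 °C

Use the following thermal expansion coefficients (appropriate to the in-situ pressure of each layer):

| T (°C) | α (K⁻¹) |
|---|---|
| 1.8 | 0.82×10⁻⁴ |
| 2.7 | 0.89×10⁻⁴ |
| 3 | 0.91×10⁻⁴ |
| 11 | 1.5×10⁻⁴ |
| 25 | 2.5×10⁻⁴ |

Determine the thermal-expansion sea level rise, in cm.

Layer 1 at 25 °C → α = 2.5×10⁻⁴ K⁻¹
Layer 2 at 11 °C → α = 1.5×10⁻⁴ K⁻¹
Layer 3 at 1.8 °C → α = 0.82×10⁻⁴ K⁻¹
0–67 m: 2.5×10⁻⁴ × 1.2 × 67 = 0.02010 m
1.5×10⁻⁴ × 0.58 × 460 = 0.04002 m
527–2227 m: 0.4 × 0.82×10⁻⁴ × 1700 = 0.05576 m
Δh = 0.02010 + 0.04002 + 0.05576 = 0.11588 m ≈ 11.6 cm

Δh ≈ 11.6 cm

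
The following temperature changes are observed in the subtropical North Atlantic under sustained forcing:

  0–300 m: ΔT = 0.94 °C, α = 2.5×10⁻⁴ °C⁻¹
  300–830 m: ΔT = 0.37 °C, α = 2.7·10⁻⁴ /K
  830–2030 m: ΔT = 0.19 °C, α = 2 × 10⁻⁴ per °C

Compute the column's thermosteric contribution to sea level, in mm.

169 mm

0–300 m: 0.94 × 300 × 2.5×10⁻⁴ = 0.07050 m
Layer 2: 530 × 2.7×10⁻⁴ × 0.37 = 0.052947 m
830–2030 m: 0.19 × 1200 × 2×10⁻⁴ = 0.04560 m
Δh = 0.07050 + 0.052947 + 0.04560 = 0.169047 m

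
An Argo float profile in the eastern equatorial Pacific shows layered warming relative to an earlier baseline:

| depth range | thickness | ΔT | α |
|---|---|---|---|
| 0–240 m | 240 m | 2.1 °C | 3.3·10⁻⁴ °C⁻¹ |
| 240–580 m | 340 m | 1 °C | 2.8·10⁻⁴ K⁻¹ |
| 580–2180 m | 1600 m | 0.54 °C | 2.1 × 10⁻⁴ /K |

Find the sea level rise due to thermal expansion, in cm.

44.3 cm of thermosteric rise

240 × 3.3×10⁻⁴ × 2.1 = 0.16632 m
2.8×10⁻⁴ × 340 × 1 = 0.09520 m
580–2180 m: 0.54 × 2.1×10⁻⁴ × 1600 = 0.18144 m
Δh = 0.16632 + 0.09520 + 0.18144 = 0.44296 m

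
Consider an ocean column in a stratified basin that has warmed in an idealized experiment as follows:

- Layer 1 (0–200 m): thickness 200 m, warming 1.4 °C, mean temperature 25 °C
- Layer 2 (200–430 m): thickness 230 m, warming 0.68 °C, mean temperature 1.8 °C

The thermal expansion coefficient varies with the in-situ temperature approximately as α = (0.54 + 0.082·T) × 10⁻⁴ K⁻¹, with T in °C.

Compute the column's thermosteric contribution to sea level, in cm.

Δh = 8.33 cm

Layer 1: α = (0.54 + 0.082×25)×10⁻⁴ = 2.59×10⁻⁴ K⁻¹
Layer 2: α = (0.54 + 0.082×1.8)×10⁻⁴ = 0.6876×10⁻⁴ K⁻¹
Layer 1: 1.4 × 2.59×10⁻⁴ × 200 = 0.07252 m
0.6876×10⁻⁴ × 230 × 0.68 = 0.010754064 m
Δh = 0.07252 + 0.010754064 = 0.083274064 m ≈ 8.33 cm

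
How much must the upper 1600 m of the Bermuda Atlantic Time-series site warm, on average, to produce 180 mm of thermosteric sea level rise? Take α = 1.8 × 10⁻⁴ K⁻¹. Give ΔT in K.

about 0.625 K

ΔT = Δh/(αH) = 0.18 / (1.8×10⁻⁴ × 1600) = 0.6250 K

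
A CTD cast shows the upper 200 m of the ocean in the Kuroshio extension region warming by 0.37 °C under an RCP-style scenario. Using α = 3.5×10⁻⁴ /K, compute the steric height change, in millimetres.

Δh = αΔT·H = 3.5×10⁻⁴ × 0.37 × 200 = 0.02590 m

25.9 mm of thermosteric rise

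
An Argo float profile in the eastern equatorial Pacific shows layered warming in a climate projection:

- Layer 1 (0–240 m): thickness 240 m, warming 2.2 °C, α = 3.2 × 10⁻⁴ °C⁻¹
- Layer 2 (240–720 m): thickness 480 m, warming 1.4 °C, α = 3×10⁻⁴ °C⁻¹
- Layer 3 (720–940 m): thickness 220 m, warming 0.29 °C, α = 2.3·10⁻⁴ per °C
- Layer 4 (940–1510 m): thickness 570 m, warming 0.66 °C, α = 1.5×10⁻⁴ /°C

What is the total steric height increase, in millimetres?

440 mm of thermosteric rise

Layer 1: 240 × 3.2×10⁻⁴ × 2.2 = 0.16896 m
Layer 2: 480 × 3×10⁻⁴ × 1.4 = 0.20160 m
720–940 m: 0.29 × 2.3×10⁻⁴ × 220 = 0.014674 m
Layer 4: 1.5×10⁻⁴ × 0.66 × 570 = 0.05643 m
Δh = 0.16896 + 0.20160 + 0.014674 + 0.05643 = 0.441664 m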